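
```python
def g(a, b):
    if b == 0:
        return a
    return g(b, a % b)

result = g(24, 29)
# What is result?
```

g(24, 29) -> g(29, 24) -> g(24, 5) -> g(5, 4) -> g(4, 1) -> g(1, 0) -> 1

Answer: 1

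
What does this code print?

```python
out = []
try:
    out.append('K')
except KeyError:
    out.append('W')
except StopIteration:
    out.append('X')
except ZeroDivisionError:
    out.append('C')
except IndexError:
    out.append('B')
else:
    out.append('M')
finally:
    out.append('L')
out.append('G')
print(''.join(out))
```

Execution trace: 'K' (try body, no exception) → 'M' (else) → 'L' (finally) → 'G' (after the try/except). Output: KMLG

Answer: KMLG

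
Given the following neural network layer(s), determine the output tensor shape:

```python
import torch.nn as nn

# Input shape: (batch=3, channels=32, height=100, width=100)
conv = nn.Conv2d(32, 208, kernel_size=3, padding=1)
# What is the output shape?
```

Input: (3, 32, 100, 100) -> Output: (3, 208, 100, 100)

Answer: (3, 208, 100, 100)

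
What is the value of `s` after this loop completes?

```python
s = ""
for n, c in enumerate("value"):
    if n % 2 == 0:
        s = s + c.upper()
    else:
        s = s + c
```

Uppercase even positions in 'value'
`s` takes the values: "" → "V" → "Va" → "VaL" → "VaLu" → "VaLuE"

Answer: "VaLuE"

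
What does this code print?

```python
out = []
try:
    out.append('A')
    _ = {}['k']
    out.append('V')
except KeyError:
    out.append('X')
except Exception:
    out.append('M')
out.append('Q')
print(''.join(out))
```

Execution trace: 'A' (try body) → 'X' (except KeyError) → 'Q' (after the try/except). Output: AXQ

Answer: AXQ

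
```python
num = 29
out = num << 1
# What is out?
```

Trace:
`num = 29` → num = 29
`out = num << 1` → out = 58
So out = 58

Answer: 58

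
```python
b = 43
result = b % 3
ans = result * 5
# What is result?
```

Trace:
`b = 43` → b = 43
`result = b % 3` → result = 1
`ans = result * 5` → ans = 5
So result = 1

Answer: 1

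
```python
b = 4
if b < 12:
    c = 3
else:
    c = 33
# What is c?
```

Trace:
`b = 4` → b = 4
`if b < 12: ...` → b < 12 is True → c = 3
So c = 3

Answer: 3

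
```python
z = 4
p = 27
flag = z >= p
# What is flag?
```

Trace:
`z = 4` → z = 4
`p = 27` → p = 27
`flag = z >= p` → flag = False
So flag = False

Answer: False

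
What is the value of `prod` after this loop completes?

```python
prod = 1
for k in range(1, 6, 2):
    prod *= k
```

Product of 1, 3, 5, ... up to 5
`prod` takes the values: 1 → 3 → 15

Answer: 15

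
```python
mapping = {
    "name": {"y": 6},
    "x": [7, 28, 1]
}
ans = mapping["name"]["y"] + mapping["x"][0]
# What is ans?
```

Trace:
`mapping = { ...` → mapping = {'name': {'y': 6}, 'x': [7, 28, 1]}
`ans = mapping["name"]["y"] + mapping["x"][0]` → ans = 13
So ans = 13

Answer: 13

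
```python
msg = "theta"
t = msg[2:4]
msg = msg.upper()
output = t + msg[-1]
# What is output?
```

Trace:
`msg = "theta"` → msg = 'theta'
`t = msg[2:4]` → t = 'et'
`msg = msg.upper()` → msg = 'THETA'
`output = t + msg[-1]` → output = 'etA'
So output = 'etA'

Answer: 'etA'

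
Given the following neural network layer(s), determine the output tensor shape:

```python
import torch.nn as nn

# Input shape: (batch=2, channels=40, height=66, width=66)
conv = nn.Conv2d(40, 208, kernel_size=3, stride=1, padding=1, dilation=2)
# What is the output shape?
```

Input: (2, 40, 66, 66) -> Output: (2, 208, 64, 64)

Answer: (2, 208, 64, 64)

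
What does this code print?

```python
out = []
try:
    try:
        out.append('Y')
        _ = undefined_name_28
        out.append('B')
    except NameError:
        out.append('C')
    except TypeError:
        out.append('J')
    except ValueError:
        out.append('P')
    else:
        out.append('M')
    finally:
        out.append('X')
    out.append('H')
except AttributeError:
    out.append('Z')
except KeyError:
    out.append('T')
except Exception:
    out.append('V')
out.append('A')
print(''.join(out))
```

Execution trace: 'Y' (inner try body) → 'C' (inner except NameError) → 'X' (inner finally) → 'H' (try body, no exception) → 'A' (after the try/except). Output: YCXHA

Answer: YCXHA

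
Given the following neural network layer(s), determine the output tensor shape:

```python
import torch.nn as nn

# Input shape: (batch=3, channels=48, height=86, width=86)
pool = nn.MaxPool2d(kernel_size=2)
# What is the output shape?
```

Input: (3, 48, 86, 86) -> Output: (3, 48, 43, 43)

Answer: (3, 48, 43, 43)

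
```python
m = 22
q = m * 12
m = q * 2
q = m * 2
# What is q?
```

Trace:
`m = 22` → m = 22
`q = m * 12` → q = 264
`m = q * 2` → m = 528
`q = m * 2` → q = 1056
So q = 1056

Answer: 1056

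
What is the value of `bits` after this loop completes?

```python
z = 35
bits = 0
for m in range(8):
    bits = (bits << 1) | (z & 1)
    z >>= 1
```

Reverse lowest 8 bits of 35
`bits` takes the values: 0 → 1 → 3 → 6 → 12 → 24 → 49 → 98 → 196

Answer: 196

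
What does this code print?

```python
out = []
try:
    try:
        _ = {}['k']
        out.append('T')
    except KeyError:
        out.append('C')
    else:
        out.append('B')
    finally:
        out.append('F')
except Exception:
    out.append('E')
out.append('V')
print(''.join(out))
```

Execution trace: 'C' (inner except KeyError) → 'F' (inner finally) → 'V' (after the try/except). Output: CFV

Answer: CFV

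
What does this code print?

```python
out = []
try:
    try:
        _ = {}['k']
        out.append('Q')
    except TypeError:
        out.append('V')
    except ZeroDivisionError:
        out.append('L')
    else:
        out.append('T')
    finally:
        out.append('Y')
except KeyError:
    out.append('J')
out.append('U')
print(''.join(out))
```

Execution trace: 'Y' (finally) → 'J' (outer except KeyError) → 'U' (after the try/except). Output: YJU

Answer: YJU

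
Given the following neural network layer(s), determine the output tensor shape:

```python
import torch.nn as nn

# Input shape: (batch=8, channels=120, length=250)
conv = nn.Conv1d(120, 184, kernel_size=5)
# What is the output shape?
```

Input: (8, 120, 250) -> Output: (8, 184, 246)

Answer: (8, 184, 246)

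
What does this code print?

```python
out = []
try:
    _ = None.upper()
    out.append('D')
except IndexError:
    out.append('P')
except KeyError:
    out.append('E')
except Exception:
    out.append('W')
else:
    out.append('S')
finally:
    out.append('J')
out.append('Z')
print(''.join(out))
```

Execution trace: 'W' (except Exception) → 'J' (finally) → 'Z' (after the try/except). Output: WJZ

Answer: WJZ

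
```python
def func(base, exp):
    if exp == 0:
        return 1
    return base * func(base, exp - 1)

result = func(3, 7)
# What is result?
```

func(3, 7) = 3 * 3 * 3 * 3 * 3 * 3 * 3 = 2187

Answer: 2187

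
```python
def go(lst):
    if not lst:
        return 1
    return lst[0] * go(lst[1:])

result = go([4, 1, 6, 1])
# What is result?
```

Product over [4, 1, 6, 1] = 4 * 1 * 6 * 1 = 24

Answer: 24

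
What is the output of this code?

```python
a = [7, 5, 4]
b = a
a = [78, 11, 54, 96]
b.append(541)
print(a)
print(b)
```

Key concept: rebinding vs mutation: a is rebound to a new list, b still points at the original.
Step by step:
`a = [7, 5, 4]` → a = [7, 5, 4]
`b = a` → b = [7, 5, 4] (same object as a)
`a = [78, 11, 54, 96]` → a = [78, 11, 54, 96]
`b.append(541)` → b = [7, 5, 4, 541]
`print(a)` → prints [78, 11, 54, 96]
`print(b)` → prints [7, 5, 4, 541]

Answer:
[78, 11, 54, 96]
[7, 5, 4, 541]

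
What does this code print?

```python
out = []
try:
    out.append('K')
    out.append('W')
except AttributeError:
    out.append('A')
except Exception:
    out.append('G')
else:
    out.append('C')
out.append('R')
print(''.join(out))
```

Execution trace: 'K' (try body) → 'W' (try body, no exception) → 'C' (else) → 'R' (after the try/except). Output: KWCR

Answer: KWCR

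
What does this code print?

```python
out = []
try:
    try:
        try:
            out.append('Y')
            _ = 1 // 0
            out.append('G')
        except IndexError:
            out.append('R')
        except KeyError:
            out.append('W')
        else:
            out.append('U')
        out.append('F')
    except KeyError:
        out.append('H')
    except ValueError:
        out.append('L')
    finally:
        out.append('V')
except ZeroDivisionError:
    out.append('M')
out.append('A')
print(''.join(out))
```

Execution trace: 'Y' (inner try body) → 'V' (finally) → 'M' (outer except ZeroDivisionError) → 'A' (after the try/except). Output: YVMA

Answer: YVMA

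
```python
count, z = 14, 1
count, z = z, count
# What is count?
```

Trace:
`count, z = 14, 1` → count = 14; z = 1
`count, z = z, count` → count = 1; z = 14
So count = 1

Answer: 1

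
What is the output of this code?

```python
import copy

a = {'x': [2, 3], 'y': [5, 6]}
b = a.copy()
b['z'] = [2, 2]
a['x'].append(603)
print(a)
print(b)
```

Key concept: shallow copy of dict with mutable values.
Step by step:
`a = {'x': [2, 3], 'y': [5, 6]}` → a = {'x': [2, 3], 'y': [5, 6]}
`b = a.copy()` → b = {'x': [2, 3], 'y': [5, 6]}
`b['z'] = [2, 2]` → b = {'x': [2, 3], 'y': [5, 6], 'z': [2, 2]}
`a['x'].append(603)` → a = {'x': [2, 3, 603], 'y': [5, 6]}; b = {'x': [2, 3, 603], 'y': [5, 6], 'z': [2, 2]}
`print(a)` → prints {'x': [2, 3, 603], 'y': [5, 6]}
`print(b)` → prints {'x': [2, 3, 603], 'y': [5, 6], 'z': [2, 2]}

Answer:
{'x': [2, 3, 603], 'y': [5, 6]}
{'x': [2, 3, 603], 'y': [5, 6], 'z': [2, 2]}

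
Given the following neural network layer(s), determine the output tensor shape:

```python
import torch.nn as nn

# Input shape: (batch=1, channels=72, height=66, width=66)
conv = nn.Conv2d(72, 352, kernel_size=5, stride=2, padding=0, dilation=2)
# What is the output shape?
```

Input: (1, 72, 66, 66) -> Output: (1, 352, 29, 29)

Answer: (1, 352, 29, 29)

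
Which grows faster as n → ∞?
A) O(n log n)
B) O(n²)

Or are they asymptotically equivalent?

O(n log n) vs O(n²): Higher order terms dominate.

Answer: B) O(n²) grows faster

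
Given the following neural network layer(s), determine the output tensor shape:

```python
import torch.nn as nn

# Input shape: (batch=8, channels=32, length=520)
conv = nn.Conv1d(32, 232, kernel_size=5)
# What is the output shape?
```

Input: (8, 32, 520) -> Output: (8, 232, 516)

Answer: (8, 232, 516)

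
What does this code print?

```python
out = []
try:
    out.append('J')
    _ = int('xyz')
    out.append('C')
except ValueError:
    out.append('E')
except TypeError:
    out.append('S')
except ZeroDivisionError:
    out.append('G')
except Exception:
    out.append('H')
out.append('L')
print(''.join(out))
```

Execution trace: 'J' (try body) → 'E' (except ValueError) → 'L' (after the try/except). Output: JEL

Answer: JEL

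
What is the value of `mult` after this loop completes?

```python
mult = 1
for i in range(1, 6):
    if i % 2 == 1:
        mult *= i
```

Product of odd numbers 1 to 5
`mult` takes the values: 1 → 3 → 15

Answer: 15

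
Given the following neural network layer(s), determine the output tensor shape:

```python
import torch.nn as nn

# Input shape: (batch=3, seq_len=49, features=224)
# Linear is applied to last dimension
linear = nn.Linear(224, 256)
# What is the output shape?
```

Input: (3, 49, 224) -> Output: (3, 49, 256)

Answer: (3, 49, 256)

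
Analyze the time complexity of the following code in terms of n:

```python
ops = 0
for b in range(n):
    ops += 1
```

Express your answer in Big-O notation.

Each loop level contributes: n. Multiplying the contributions gives O(n).

Answer: O(n)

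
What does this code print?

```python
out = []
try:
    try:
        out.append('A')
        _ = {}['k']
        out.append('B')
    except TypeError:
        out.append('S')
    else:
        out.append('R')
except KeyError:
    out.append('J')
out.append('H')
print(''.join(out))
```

Execution trace: 'A' (try body) → 'J' (outer except KeyError) → 'H' (after the try/except). Output: AJH

Answer: AJH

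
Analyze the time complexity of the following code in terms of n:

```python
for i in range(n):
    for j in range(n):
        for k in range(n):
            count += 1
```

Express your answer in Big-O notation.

This is Triple nested loop. Time complexity: O(n³).

Answer: O(n³)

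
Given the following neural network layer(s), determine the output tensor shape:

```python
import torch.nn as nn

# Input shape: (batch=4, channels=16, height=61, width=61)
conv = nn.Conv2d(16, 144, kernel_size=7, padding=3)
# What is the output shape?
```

Input: (4, 16, 61, 61) -> Output: (4, 144, 61, 61)

Answer: (4, 144, 61, 61)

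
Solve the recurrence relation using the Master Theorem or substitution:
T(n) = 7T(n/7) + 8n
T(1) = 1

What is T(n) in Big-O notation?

By Master Theorem: a=7, b=7, f(n)=8n. Since log_7(7) = 1 and f(n) = Θ(n^1), Case 2 applies. T(n) = O(n log n).

Answer: O(n log n)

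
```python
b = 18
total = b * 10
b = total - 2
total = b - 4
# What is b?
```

Trace:
`b = 18` → b = 18
`total = b * 10` → total = 180
`b = total - 2` → b = 178
`total = b - 4` → total = 174
So b = 178

Answer: 178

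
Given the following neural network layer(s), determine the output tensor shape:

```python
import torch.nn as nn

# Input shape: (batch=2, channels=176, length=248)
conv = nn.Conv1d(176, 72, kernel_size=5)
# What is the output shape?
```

Input: (2, 176, 248) -> Output: (2, 72, 244)

Answer: (2, 72, 244)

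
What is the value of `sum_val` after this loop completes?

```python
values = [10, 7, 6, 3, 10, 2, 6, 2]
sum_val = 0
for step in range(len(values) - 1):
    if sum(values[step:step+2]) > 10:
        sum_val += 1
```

Count windows with sum > 10
`sum_val` takes the values: 0 → 1 → 2 → 3 → 4

Answer: 4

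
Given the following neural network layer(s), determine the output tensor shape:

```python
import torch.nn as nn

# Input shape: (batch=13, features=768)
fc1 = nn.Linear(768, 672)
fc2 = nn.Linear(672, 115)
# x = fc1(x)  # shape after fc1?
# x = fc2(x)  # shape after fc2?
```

Input: (13, 768) -> after fc1: (13, 672) -> Output: (13, 115)

Answer: (13, 115)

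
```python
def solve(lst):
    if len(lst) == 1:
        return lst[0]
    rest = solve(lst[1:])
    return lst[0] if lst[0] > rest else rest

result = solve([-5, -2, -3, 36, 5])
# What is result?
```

Recursive max over [-5, -2, -3, 36, 5] = 36

Answer: 36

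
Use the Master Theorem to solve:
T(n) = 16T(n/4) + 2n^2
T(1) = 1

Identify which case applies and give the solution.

a=16, b=4, f(n)=2n^2. log_4(16) = 2. Since c=2 = 2, Case 2 applies: T(n) = Θ(n^log_b(a) · log n) = O(n^2 log n).

Answer: O(n^2 log n) - Case 2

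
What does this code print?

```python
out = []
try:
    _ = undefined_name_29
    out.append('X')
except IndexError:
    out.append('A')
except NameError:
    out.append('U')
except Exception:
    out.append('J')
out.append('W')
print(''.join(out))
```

Execution trace: 'U' (except NameError) → 'W' (after the try/except). Output: UW

Answer: UW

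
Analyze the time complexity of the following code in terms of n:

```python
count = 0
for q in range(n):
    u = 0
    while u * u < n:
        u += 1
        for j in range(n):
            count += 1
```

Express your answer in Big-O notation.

Each loop level contributes: n × √n × n. Multiplying the contributions gives O(n^2√n).

Answer: O(n^2√n)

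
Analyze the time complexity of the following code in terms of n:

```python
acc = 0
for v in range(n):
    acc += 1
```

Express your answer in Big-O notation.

Each loop level contributes: n. Multiplying the contributions gives O(n).

Answer: O(n)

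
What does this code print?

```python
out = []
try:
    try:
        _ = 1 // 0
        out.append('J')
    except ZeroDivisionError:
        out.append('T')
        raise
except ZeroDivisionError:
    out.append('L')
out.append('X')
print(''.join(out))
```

Execution trace: 'T' (inner except ZeroDivisionError) → 'L' (outer except ZeroDivisionError) → 'X' (after the try/except). Output: TLX

Answer: TLX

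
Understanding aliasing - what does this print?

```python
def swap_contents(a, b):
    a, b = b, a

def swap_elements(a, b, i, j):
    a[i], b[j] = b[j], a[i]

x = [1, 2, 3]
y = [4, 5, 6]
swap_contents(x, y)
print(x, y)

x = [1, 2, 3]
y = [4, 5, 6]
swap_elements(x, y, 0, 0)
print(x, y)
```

Key concept: parameter rebinding vs mutation.
Step by step:
`x = [1, 2, 3]` → x = [1, 2, 3]
`y = [4, 5, 6]` → y = [4, 5, 6]
`swap_contents(x, y)` → no visible change to tracked variables
`print(x, y)` → prints [1, 2, 3] [4, 5, 6]
`x = [1, 2, 3]` → x = [1, 2, 3]
`y = [4, 5, 6]` → y = [4, 5, 6]
`swap_elements(x, y, 0, 0)` → x = [4, 2, 3]; y = [1, 5, 6]
`print(x, y)` → prints [4, 2, 3] [1, 5, 6]

Answer:
[1, 2, 3] [4, 5, 6]
[4, 2, 3] [1, 5, 6]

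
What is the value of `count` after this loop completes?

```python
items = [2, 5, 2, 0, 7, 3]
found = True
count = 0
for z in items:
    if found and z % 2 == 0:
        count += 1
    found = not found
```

Count even values at even positions
`count` takes the values: 0 → 1 → 2

Answer: 2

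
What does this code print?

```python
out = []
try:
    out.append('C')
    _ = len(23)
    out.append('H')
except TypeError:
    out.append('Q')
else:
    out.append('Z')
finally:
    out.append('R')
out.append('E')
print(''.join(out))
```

Execution trace: 'C' (try body) → 'Q' (except TypeError) → 'R' (finally) → 'E' (after the try/except). Output: CQRE

Answer: CQRE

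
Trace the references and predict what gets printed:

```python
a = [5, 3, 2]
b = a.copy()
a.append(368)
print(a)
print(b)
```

Key concept: list.copy() creates independent copy.
Step by step:
`a = [5, 3, 2]` → a = [5, 3, 2]
`b = a.copy()` → b = [5, 3, 2]
`a.append(368)` → a = [5, 3, 2, 368]
`print(a)` → prints [5, 3, 2, 368]
`print(b)` → prints [5, 3, 2]

Answer:
[5, 3, 2, 368]
[5, 3, 2]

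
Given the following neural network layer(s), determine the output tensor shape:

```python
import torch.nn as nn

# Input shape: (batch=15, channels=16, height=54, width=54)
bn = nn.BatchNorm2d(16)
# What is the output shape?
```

Input: (15, 16, 54, 54) -> Output: (15, 16, 54, 54)

Answer: (15, 16, 54, 54)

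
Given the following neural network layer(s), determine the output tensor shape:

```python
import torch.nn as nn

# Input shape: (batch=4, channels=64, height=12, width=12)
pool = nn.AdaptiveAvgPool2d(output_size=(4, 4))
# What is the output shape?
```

Input: (4, 64, 12, 12) -> Output: (4, 64, 4, 4)

Answer: (4, 64, 4, 4)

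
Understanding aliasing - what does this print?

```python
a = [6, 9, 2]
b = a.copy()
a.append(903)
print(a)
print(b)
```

Key concept: list.copy() creates independent copy.
Step by step:
`a = [6, 9, 2]` → a = [6, 9, 2]
`b = a.copy()` → b = [6, 9, 2]
`a.append(903)` → a = [6, 9, 2, 903]
`print(a)` → prints [6, 9, 2, 903]
`print(b)` → prints [6, 9, 2]

Answer:
[6, 9, 2, 903]
[6, 9, 2]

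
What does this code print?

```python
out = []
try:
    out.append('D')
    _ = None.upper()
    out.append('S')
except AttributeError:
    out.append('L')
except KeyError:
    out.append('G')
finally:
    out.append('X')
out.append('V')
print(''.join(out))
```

Execution trace: 'D' (try body) → 'L' (except AttributeError) → 'X' (finally) → 'V' (after the try/except). Output: DLXV

Answer: DLXV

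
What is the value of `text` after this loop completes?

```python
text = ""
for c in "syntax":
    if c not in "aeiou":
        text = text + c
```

Remove vowels from 'syntax'
`text` takes the values: "" → "s" → "sy" → "syn" → "synt" → "syntx"

Answer: "syntx"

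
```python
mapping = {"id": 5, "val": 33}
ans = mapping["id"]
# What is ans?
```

Trace:
`mapping = {"id": 5, "val": 33}` → mapping = {'id': 5, 'val': 33}
`ans = mapping["id"]` → ans = 5
So ans = 5

Answer: 5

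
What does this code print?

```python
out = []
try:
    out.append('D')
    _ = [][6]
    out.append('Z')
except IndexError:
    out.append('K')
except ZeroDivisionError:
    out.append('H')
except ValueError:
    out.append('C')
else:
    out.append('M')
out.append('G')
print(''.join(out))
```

Execution trace: 'D' (try body) → 'K' (except IndexError) → 'G' (after the try/except). Output: DKG

Answer: DKG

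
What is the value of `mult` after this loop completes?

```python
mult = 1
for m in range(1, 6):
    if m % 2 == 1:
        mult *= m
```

Product of odd numbers 1 to 5
`mult` takes the values: 1 → 3 → 15

Answer: 15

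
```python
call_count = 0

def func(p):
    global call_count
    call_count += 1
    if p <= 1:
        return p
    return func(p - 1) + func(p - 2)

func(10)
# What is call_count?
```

Calls(p) = 1 + Calls(p-1) + Calls(p-2); Calls(0)=Calls(1)=1. For p=10 this gives 177.

Answer: 177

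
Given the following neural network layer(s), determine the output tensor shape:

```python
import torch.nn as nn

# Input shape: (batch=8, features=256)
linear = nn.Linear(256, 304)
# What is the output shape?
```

Input: (8, 256) -> Output: (8, 304)

Answer: (8, 304)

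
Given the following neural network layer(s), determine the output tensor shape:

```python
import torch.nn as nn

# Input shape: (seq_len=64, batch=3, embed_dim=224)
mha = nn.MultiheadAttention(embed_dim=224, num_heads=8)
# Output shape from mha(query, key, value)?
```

Input: (64, 3, 224) -> Output: (64, 3, 224)

Answer: (64, 3, 224)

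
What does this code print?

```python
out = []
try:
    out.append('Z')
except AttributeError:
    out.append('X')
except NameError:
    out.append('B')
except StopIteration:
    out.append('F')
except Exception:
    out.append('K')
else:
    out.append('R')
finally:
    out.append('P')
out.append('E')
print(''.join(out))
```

Execution trace: 'Z' (try body, no exception) → 'R' (else) → 'P' (finally) → 'E' (after the try/except). Output: ZRPE

Answer: ZRPE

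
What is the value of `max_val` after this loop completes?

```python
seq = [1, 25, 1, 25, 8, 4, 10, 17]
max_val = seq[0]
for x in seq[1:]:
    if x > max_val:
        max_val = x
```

Maximum of [1, 25, 1, 25, 8, 4, 10, 17]
`max_val` takes the values: 1 → 25

Answer: 25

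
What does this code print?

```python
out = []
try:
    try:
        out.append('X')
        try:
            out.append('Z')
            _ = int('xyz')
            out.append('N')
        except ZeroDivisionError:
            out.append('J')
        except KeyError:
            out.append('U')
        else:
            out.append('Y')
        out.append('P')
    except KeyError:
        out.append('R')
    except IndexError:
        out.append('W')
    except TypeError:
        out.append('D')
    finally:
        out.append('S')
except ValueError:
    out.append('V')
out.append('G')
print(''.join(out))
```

Execution trace: 'X' (try body) → 'Z' (inner try body) → 'S' (finally) → 'V' (outer except ValueError) → 'G' (after the try/except). Output: XZSVG

Answer: XZSVG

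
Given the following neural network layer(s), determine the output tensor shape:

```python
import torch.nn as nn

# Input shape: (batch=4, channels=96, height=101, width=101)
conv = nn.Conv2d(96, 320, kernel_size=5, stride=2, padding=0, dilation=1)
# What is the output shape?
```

Input: (4, 96, 101, 101) -> Output: (4, 320, 49, 49)

Answer: (4, 320, 49, 49)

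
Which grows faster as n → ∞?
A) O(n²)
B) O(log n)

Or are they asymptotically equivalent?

O(n²) vs O(log n): Higher order terms dominate.

Answer: A) O(n²) grows faster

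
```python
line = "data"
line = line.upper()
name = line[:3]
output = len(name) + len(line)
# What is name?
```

Trace:
`line = "data"` → line = 'data'
`line = line.upper()` → line = 'DATA'
`name = line[:3]` → name = 'DAT'
`output = len(name) + len(line)` → output = 7
So name = 'DAT'

Answer: 'DAT'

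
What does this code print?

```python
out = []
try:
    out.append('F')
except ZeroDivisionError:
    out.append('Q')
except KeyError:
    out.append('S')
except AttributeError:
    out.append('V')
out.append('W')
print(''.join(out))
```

Execution trace: 'F' (try body, no exception) → 'W' (after the try/except). Output: FW

Answer: FW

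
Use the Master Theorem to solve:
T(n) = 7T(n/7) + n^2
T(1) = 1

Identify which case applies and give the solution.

a=7, b=7, f(n)=n^2. log_7(7) = 1. Since c=2 > 1 and the regularity condition holds (7(n/7)^2 = (7/7^2)n^2 with 7/7^2 < 1), Case 3 applies: T(n) = Θ(f(n)) = O(n^2).

Answer: O(n^2) - Case 3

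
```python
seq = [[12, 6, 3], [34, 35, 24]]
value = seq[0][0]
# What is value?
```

Trace:
`seq = [[12, 6, 3], [34, 35, 24]]` → seq = [[12, 6, 3], [34, 35, 24]]
`value = seq[0][0]` → value = 12
So value = 12

Answer: 12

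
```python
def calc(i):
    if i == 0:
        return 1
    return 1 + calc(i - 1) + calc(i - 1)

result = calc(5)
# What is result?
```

calc(i) = 1 + 2·calc(i-1), calc(0)=1. Closed form: (1+1)·2^5 - 1 = 63.

Answer: 63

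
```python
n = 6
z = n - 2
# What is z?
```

Trace:
`n = 6` → n = 6
`z = n - 2` → z = 4
So z = 4

Answer: 4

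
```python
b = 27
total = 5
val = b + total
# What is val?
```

Trace:
`b = 27` → b = 27
`total = 5` → total = 5
`val = b + total` → val = 32
So val = 32

Answer: 32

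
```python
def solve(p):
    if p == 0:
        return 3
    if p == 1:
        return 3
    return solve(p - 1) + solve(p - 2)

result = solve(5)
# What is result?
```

Build up from base cases: solve(0)=3, solve(1)=3, solve(2)=6, solve(3)=9, solve(4)=15, solve(5)=24

Answer: 24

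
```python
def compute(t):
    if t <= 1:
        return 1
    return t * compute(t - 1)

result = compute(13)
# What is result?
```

compute(13) = 13 * 12 * 11 * 10 * 9 * 8 * 7 * 6 * 5 * 4 * 3 * 2 * 1 = 6227020800

Answer: 6227020800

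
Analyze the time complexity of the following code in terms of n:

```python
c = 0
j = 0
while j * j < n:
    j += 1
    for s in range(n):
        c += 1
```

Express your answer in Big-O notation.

Each loop level contributes: √n × n. Multiplying the contributions gives O(n√n).

Answer: O(n√n)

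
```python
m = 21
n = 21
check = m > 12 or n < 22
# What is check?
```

Trace:
`m = 21` → m = 21
`n = 21` → n = 21
`check = m > 12 or n < 22` → check = True
So check = True

Answer: True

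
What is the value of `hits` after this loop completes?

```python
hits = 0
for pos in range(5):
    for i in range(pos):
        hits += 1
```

Triangle number: 0+1+2+...+4
`hits` takes the values: 0 → 1 → 2 → 3 → 4 → 5 → 6 → 7 → 8 → 9 → 10

Answer: 10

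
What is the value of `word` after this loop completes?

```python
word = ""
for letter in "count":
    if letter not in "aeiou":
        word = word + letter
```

Remove vowels from 'count'
`word` takes the values: "" → "c" → "cn" → "cnt"

Answer: "cnt"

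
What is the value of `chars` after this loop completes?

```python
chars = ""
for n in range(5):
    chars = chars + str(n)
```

Concatenate digits 0 to 4
`chars` takes the values: "" → "0" → "01" → "012" → "0123" → "01234"

Answer: "01234"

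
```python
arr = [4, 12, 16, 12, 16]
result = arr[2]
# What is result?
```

Trace:
`arr = [4, 12, 16, 12, 16]` → arr = [4, 12, 16, 12, 16]
`result = arr[2]` → result = 16
So result = 16

Answer: 16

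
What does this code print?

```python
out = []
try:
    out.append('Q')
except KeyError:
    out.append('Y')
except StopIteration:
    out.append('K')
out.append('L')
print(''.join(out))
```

Execution trace: 'Q' (try body, no exception) → 'L' (after the try/except). Output: QL

Answer: QL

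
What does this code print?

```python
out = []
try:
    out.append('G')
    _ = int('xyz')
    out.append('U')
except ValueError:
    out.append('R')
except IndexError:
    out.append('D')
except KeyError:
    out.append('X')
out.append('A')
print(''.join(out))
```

Execution trace: 'G' (try body) → 'R' (except ValueError) → 'A' (after the try/except). Output: GRA

Answer: GRA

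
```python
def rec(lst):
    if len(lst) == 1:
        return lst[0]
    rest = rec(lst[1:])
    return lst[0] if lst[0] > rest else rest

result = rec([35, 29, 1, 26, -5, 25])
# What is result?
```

Recursive max over [35, 29, 1, 26, -5, 25] = 35

Answer: 35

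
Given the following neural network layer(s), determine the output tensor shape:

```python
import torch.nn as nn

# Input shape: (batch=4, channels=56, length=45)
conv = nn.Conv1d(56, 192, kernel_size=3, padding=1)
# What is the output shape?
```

Input: (4, 56, 45) -> Output: (4, 192, 45)

Answer: (4, 192, 45)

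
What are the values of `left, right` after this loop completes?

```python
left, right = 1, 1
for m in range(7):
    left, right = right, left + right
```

Fibonacci: after 7 iterations
`left, right` takes the values: (1, 1) → (1, 2) → (2, 3) → (3, 5) → (5, 8) → (8, 13) → (13, 21) → (21, 34)

Answer: 21, 34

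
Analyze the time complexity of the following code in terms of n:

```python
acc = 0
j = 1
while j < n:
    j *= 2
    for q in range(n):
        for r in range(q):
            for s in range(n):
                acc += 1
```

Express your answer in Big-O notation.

Each loop level contributes: log n × n × n × n. Multiplying the contributions gives O(n^3 log n).

Answer: O(n^3 log n)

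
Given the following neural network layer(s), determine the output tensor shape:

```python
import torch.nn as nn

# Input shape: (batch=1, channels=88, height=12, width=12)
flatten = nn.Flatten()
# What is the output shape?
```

Input: (1, 88, 12, 12) -> Output: (1, 12672)

Answer: (1, 12672)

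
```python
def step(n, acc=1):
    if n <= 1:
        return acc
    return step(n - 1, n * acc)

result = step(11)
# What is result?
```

Accumulator trace (n, acc): (11, 1) -> (10, 11) -> (9, 110) -> (8, 990) -> (7, 7920) -> (6, 55440) -> (5, 332640) -> (4, 1663200) -> (3, 6652800) -> (2, 19958400) -> (1, 39916800) -> return 39916800

Answer: 39916800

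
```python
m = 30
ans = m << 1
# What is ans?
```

Trace:
`m = 30` → m = 30
`ans = m << 1` → ans = 60
So ans = 60

Answer: 60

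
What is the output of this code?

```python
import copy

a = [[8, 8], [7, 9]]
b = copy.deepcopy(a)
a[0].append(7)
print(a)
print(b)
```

Key concept: deep copy is fully independent.
Step by step:
`a = [[8, 8], [7, 9]]` → a = [[8, 8], [7, 9]]
`b = copy.deepcopy(a)` → b = [[8, 8], [7, 9]]
`a[0].append(7)` → a = [[8, 8, 7], [7, 9]]
`print(a)` → prints [[8, 8, 7], [7, 9]]
`print(b)` → prints [[8, 8], [7, 9]]

Answer:
[[8, 8, 7], [7, 9]]
[[8, 8], [7, 9]]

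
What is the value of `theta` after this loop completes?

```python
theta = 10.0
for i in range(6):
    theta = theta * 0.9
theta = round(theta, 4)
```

Exponential decay: 10.0 * 0.9^6
`theta` takes the values: 10.0 → 9.0 → 8.1 → 7.29 → 6.561 → 5.9049 → 5.31441 → 5.3144

Answer: 5.3144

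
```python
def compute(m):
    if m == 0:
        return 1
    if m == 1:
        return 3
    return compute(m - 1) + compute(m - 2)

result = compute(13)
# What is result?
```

Build up from base cases: compute(0)=1, compute(1)=3, compute(2)=4, compute(3)=7, compute(4)=11, compute(5)=18, compute(6)=29, ..., compute(13)=843

Answer: 843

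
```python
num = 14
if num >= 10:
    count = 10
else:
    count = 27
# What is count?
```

Trace:
`num = 14` → num = 14
`if num >= 10: ...` → num >= 10 is True → count = 10
So count = 10

Answer: 10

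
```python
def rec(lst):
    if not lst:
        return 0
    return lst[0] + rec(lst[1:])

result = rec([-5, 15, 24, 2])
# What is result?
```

(-5) + 15 + 24 + 2 + 0 = 36

Answer: 36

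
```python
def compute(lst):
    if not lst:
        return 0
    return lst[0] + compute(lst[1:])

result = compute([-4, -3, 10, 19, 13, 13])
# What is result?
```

(-4) + (-3) + 10 + 19 + 13 + 13 + 0 = 48

Answer: 48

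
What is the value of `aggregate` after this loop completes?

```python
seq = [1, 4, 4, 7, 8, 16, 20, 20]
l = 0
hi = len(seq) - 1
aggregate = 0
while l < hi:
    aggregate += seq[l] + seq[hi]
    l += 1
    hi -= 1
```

Sum of pairs from ends
`aggregate` takes the values: 0 → 21 → 45 → 65 → 80

Answer: 80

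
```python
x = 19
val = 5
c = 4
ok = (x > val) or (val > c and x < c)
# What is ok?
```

Trace:
`x = 19` → x = 19
`val = 5` → val = 5
`c = 4` → c = 4
`ok = (x > val) or (val > c and x < c)` → ok = True
So ok = True

Answer: True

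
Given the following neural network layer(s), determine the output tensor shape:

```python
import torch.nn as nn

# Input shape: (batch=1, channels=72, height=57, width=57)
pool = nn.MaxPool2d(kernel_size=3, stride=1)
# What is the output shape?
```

Input: (1, 72, 57, 57) -> Output: (1, 72, 55, 55)

Answer: (1, 72, 55, 55)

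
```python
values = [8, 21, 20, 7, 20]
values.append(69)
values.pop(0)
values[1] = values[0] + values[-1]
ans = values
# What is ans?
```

Trace:
`values = [8, 21, 20, 7, 20]` → values = [8, 21, 20, 7, 20]
`values.append(69)` → values = [8, 21, 20, 7, 20, 69]
`values.pop(0)` → values = [21, 20, 7, 20, 69]
`values[1] = values[0] + values[-1]` → values = [21, 90, 7, 20, 69]
`ans = values` → ans = [21, 90, 7, 20, 69]
So ans = [21, 90, 7, 20, 69]

Answer: [21, 90, 7, 20, 69]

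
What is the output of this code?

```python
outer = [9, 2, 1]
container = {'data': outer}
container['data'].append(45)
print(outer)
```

Key concept: dict holds reference to list.
Step by step:
`outer = [9, 2, 1]` → outer = [9, 2, 1]
`container = {'data': outer}` → container = {'data': [9, 2, 1]}
`container['data'].append(45)` → outer = [9, 2, 1, 45]; container = {'data': [9, 2, 1, 45]}
`print(outer)` → prints [9, 2, 1, 45]

Answer: [9, 2, 1, 45]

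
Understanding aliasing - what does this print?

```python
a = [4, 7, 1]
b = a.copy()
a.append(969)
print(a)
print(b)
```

Key concept: list.copy() creates independent copy.
Step by step:
`a = [4, 7, 1]` → a = [4, 7, 1]
`b = a.copy()` → b = [4, 7, 1]
`a.append(969)` → a = [4, 7, 1, 969]
`print(a)` → prints [4, 7, 1, 969]
`print(b)` → prints [4, 7, 1]

Answer:
[4, 7, 1, 969]
[4, 7, 1]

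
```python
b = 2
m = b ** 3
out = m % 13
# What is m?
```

Trace:
`b = 2` → b = 2
`m = b ** 3` → m = 8
`out = m % 13` → out = 8
So m = 8

Answer: 8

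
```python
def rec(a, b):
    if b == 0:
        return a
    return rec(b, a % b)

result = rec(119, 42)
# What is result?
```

rec(119, 42) -> rec(42, 35) -> rec(35, 7) -> rec(7, 0) -> 7

Answer: 7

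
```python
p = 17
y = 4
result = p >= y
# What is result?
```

Trace:
`p = 17` → p = 17
`y = 4` → y = 4
`result = p >= y` → result = True
So result = True

Answer: True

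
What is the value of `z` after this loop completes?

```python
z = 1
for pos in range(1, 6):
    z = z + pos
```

Start at 1, add 1 through 5
`z` takes the values: 1 → 2 → 4 → 7 → 11 → 16

Answer: 16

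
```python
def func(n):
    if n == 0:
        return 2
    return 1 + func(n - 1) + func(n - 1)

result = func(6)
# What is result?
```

func(n) = 1 + 2·func(n-1), func(0)=2. Closed form: (2+1)·2^6 - 1 = 191.

Answer: 191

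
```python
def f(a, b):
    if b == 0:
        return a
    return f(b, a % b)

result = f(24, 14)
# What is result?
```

f(24, 14) -> f(14, 10) -> f(10, 4) -> f(4, 2) -> f(2, 0) -> 2

Answer: 2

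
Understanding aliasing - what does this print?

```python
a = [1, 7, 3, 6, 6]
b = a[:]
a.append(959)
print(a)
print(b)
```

Key concept: slice [:] creates copy.
Step by step:
`a = [1, 7, 3, 6, 6]` → a = [1, 7, 3, 6, 6]
`b = a[:]` → b = [1, 7, 3, 6, 6]
`a.append(959)` → a = [1, 7, 3, 6, 6, 959]
`print(a)` → prints [1, 7, 3, 6, 6, 959]
`print(b)` → prints [1, 7, 3, 6, 6]

Answer:
[1, 7, 3, 6, 6, 959]
[1, 7, 3, 6, 6]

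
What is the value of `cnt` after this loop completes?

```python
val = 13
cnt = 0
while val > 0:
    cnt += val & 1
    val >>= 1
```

Count set bits in 13 (binary: 0b1101)
`cnt` takes the values: 0 → 1 → 2 → 3

Answer: 3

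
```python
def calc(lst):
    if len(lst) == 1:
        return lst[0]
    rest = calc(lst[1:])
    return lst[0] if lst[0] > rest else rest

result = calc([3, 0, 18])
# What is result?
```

Recursive max over [3, 0, 18] = 18

Answer: 18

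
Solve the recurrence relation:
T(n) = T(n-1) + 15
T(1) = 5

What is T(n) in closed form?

Unrolling: T(n) = T(1) + 15·(n-1) = 5 + 15(n-1) = 15n - 10.

Answer: T(n) = 15n - 10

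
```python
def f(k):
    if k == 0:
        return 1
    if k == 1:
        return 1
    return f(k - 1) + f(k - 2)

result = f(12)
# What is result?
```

Build up from base cases: f(0)=1, f(1)=1, f(2)=2, f(3)=3, f(4)=5, f(5)=8, f(6)=13, ..., f(12)=233

Answer: 233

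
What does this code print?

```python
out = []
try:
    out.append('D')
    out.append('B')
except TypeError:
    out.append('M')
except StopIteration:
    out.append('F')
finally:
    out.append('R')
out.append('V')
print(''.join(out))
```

Execution trace: 'D' (try body) → 'B' (try body, no exception) → 'R' (finally) → 'V' (after the try/except). Output: DBRV

Answer: DBRV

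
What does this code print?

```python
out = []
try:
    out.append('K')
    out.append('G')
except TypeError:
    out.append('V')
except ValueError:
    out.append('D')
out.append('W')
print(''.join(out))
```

Execution trace: 'K' (try body) → 'G' (try body, no exception) → 'W' (after the try/except). Output: KGW

Answer: KGW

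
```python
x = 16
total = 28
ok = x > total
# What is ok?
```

Trace:
`x = 16` → x = 16
`total = 28` → total = 28
`ok = x > total` → ok = False
So ok = False

Answer: False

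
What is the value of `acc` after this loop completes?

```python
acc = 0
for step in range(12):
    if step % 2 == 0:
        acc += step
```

Sum of even numbers 0 to 11
`acc` takes the values: 0 → 2 → 6 → 12 → 20 → 30

Answer: 30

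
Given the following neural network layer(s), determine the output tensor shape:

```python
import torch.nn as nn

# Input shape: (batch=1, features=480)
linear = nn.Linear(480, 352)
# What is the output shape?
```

Input: (1, 480) -> Output: (1, 352)

Answer: (1, 352)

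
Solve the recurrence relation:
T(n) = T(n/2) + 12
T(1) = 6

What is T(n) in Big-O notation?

Each step divides n by 2 and adds 12. After log_2(n) steps we reach T(1)=6. So T(n) = 12·log_2(n) + 6 = O(log n).

Answer: O(log n)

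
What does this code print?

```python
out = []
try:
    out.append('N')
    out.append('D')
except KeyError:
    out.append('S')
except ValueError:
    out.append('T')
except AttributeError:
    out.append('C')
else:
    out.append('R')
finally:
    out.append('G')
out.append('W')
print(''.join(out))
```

Execution trace: 'N' (try body) → 'D' (try body, no exception) → 'R' (else) → 'G' (finally) → 'W' (after the try/except). Output: NDRGW

Answer: NDRGW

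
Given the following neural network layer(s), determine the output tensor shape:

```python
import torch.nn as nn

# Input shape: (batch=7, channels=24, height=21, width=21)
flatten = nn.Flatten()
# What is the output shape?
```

Input: (7, 24, 21, 21) -> Output: (7, 10584)

Answer: (7, 10584)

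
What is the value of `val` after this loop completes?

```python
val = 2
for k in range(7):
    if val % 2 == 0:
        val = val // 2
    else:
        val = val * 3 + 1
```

Collatz-style transformation from 2
`val` takes the values: 2 → 1 → 4 → 2 → 1 → 4 → 2 → 1

Answer: 1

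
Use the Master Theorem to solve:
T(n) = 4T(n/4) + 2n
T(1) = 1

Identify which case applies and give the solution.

a=4, b=4, f(n)=2n. log_4(4) = 1. Since c=1 = 1, Case 2 applies: T(n) = Θ(n^log_b(a) · log n) = O(n log n).

Answer: O(n log n) - Case 2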